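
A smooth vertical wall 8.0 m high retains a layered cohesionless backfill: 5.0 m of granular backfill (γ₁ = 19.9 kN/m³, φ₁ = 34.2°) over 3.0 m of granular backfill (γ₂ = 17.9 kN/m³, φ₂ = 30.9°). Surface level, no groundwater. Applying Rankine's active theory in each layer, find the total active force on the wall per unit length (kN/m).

K_a1 = tan²(45°−34.2°/2) = 0.2803; K_a2 = tan²(45°−30.9°/2) = 0.3214.
Layer 1: σ at base = K_a1 γ₁ h₁ = 27.89 kPa; P₁ = ½×27.89×5.0 = 69.73.
Layer 2: σ_v at top = γ₁h₁ = 99.50; σ_h top = K_a2×99.50 = 31.98; σ_h base = K_a2×(99.50+17.9×3.0) = 49.24.
P₂ = ½(31.98+49.24)×3.0 = 121.8. Total P_a = 69.73+121.8 = 191.6 kN/m.

192 kN/m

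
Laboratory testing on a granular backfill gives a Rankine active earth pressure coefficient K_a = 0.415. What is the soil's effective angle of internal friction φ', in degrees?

24.4°

K_a = tan²(45° − φ/2) ⇒ 45° − φ/2 = arctan(√0.415) = 32.79°.
φ = 2(45° − 32.79°) = 24.42°.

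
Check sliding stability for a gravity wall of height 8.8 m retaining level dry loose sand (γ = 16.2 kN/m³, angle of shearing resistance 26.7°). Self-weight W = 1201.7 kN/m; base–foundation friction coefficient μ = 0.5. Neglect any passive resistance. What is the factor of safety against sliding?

2.52

K_a = tan²(45° − 26.7°/2) = 0.3800.
P_a = ½K_aγH² = 0.5×0.3800×16.2×8.8² = 238.3 kN/m, acting at H/3 = 2.933 m above the base.
FS_sliding = μW / P_a = 0.5×1201.7 / 238.3 = 2.521.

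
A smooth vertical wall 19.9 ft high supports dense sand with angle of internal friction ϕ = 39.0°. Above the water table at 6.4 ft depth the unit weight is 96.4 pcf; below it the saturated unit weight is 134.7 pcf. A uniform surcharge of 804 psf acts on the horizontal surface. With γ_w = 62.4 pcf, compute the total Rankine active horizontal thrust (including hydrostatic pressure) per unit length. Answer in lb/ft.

K_a = tan²(45° − φ/2) = 0.2275.
γ' = 134.7 − 62.4 = 72.30 pcf. h₂ = H − d_w = 13.5 ft.
σ'_h: at surface K_a·q = 182.9; at WT K_a(q+γd_w) = 323.3; at base K_a(q+γd_w+γ'h₂) = 545.3 psf.
P₁ = ½(182.9+323.3)×6.4 = 1620; P₂ = ½(323.3+545.3)×13.5 = 5863; P_w = ½γ_w h₂² = 5686.
Total = 1620+5863+5686 = 13170 lb/ft.

13200 lb/ft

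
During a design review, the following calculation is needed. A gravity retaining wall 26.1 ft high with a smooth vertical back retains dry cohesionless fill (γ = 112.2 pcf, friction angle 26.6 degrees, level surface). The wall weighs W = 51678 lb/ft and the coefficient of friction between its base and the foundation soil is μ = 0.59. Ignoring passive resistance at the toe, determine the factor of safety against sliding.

K_a = tan²(45° − 26.6°/2) = 0.3814.
P_a = ½K_aγH² = 0.5×0.3814×112.2×26.1² = 14580 lb/ft, acting at H/3 = 8.700 ft above the base.
FS_sliding = μW / P_a = 0.59×51678 / 14580 = 2.092.

2.09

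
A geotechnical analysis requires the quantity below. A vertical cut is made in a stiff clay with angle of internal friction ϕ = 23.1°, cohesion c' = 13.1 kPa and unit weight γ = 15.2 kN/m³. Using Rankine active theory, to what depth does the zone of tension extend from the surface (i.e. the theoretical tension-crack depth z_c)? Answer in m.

2.61 m

K_a = tan²(45° − 23.1°/2) = 0.4364; √K_a = 0.6606.
The active pressure is zero where K_a γ z = 2c√K_a, so z_c = 2c/(γ√K_a) = 2×13.1/(15.2×0.6606) = 2.609 m.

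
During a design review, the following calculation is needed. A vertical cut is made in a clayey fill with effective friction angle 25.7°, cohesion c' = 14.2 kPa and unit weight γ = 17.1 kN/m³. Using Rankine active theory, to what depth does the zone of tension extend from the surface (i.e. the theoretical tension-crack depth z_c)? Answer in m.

K_a = tan²(45° − 25.7°/2) = 0.3950; √K_a = 0.6285.
The active pressure is zero where K_a γ z = 2c√K_a, so z_c = 2c/(γ√K_a) = 2×14.2/(17.1×0.6285) = 2.642 m.

2.64 m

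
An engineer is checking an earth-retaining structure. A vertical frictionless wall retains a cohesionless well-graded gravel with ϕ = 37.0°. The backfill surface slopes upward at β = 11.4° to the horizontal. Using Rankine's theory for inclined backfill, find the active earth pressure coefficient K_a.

K_a = cos β · (cos β − √(cos²β − cos²φ)) / (cos β + √(cos²β − cos²φ)).
cos β = 0.9803, cos φ = 0.7986, √(cos²β − cos²φ) = 0.5684.
K_a = 0.9803 × (0.9803 − 0.5684)/(0.9803 + 0.5684) = 0.2607.

0.261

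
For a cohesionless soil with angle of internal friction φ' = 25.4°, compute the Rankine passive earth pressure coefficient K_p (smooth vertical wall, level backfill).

K_p = (1 + sin φ)/(1 − sin φ) = tan²(45° + 25.4°/2) = 2.502.

2.50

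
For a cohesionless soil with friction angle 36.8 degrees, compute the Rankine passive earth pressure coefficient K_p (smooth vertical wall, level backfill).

K_p = (1 + sin φ)/(1 − sin φ) = tan²(45° + 36.8°/2) = 3.988.

3.99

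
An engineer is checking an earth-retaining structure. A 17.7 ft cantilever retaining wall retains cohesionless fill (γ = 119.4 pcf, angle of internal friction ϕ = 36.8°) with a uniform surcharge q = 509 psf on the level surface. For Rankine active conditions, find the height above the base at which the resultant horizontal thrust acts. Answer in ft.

K_a = 0.2508.
Triangular part P₁ = ½K_aγH² = 4690 at H/3 = 5.900 ft; rectangular part P₂ = K_a q H = 2259 at H/2 = 8.850 ft.
ȳ = (P₁·5.900 + P₂·8.850)/(P₁+P₂) = 6.859 ft.

6.86 ft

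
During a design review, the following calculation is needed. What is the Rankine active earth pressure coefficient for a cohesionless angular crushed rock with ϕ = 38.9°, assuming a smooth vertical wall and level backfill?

K_a = tan²(45° − φ/2) = tan²(25.55°) = 0.2285.

0.229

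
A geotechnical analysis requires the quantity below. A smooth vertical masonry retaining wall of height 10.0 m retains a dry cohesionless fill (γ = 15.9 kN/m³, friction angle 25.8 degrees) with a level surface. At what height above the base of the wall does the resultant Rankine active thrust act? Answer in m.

3.33 m

K_a = 0.3935.
The pressure distribution is triangular, so the resultant acts at H/3 above the base = 10.0/3 = 3.333 m.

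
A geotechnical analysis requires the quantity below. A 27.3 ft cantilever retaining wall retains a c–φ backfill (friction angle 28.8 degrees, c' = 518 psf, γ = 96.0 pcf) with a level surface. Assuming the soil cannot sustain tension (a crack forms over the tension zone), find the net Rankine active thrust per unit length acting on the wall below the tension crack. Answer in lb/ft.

K_a = 0.3498; √K_a = 0.5914.
Tension-crack depth z_c = 2c/(γ√K_a) = 2×518/(96.0×0.5914) = 18.25 ft.
σ_a at base = K_a γ H − 2c√K_a = 0.3498×96.0×27.3 − 2×518×0.5914 = 303.9 psf.
P_a = ½ × 303.9 × (H − z_c) = 0.5×303.9×9.052 = 1376 lb/ft.

1380 lb/ft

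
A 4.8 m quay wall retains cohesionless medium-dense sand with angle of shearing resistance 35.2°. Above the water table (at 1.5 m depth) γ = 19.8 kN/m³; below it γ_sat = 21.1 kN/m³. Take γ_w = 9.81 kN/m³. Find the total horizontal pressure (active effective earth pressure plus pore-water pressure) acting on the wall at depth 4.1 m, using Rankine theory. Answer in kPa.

41.4 kPa

K_a = (1 − sin φ)/(1 + sin φ) = 0.2687.
γ' = 21.1 − 9.81 = 11.29 kN/m³.
Effective vertical stress at 4.1 m: σ'_v = 19.8×1.5 + 11.29×2.60 = 59.05 kPa.
σ'_h = K_a σ'_v = 0.2687 × 59.05 = 15.87 kPa; u = γ_w × 2.60 = 25.51 kPa.
Total σ_h = 15.87 + 25.51 = 41.37 kPa.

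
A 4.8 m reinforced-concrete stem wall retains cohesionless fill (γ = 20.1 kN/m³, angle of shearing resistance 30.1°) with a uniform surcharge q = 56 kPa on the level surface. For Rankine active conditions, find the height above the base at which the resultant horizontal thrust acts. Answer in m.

K_a = 0.3320.
Triangular part P₁ = ½K_aγH² = 76.87 at H/3 = 1.600 m; rectangular part P₂ = K_a q H = 89.24 at H/2 = 2.400 m.
ȳ = (P₁·1.600 + P₂·2.400)/(P₁+P₂) = 2.030 m.

2.03 m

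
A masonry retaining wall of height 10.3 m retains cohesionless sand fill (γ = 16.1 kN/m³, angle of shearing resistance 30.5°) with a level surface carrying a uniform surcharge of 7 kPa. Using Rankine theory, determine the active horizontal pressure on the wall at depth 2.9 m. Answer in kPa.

17.5 kPa

K_a = (1 − sin φ)/(1 + sin φ) = 0.3267.
σ_v = γz + q = 16.1 × 2.9 + 7 = 53.69 kPa.
σ_h = K_a σ_v = 0.3267 × 53.69 = 17.54 kPa.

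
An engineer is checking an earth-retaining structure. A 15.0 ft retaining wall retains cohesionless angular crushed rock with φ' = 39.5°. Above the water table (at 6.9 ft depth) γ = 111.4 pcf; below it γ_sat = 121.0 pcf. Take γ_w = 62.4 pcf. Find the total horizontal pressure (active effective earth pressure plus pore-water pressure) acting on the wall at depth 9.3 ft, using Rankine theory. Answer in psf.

K_a = (1 − sin φ)/(1 + sin φ) = 0.2224.
γ' = 121.0 − 62.4 = 58.60 pcf.
Effective vertical stress at 9.3 ft: σ'_v = 111.4×6.9 + 58.60×2.40 = 909.3 psf.
σ'_h = K_a σ'_v = 0.2224 × 909.3 = 202.3 psf; u = γ_w × 2.40 = 149.8 psf.
Total σ_h = 202.3 + 149.8 = 352.0 psf.

352 psf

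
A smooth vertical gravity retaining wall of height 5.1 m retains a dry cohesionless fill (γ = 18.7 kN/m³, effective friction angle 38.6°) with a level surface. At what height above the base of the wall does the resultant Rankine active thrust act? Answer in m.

1.70 m

K_a = 0.2316.
The pressure distribution is triangular, so the resultant acts at H/3 above the base = 5.1/3 = 1.700 m.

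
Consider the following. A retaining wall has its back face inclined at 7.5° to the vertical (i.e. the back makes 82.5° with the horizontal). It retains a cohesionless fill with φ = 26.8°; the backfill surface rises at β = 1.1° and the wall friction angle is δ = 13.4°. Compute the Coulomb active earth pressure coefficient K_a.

K_a = sin²(α+φ) / [sin²α · sin(α−δ) · (1 + √{sin(φ+δ)sin(φ−β) / (sin(α−δ)sin(α+β))})²].
With α = 82.5°, φ = 26.8°, δ = 13.4°, β = 1.1°: K_a = 0.4042.

0.404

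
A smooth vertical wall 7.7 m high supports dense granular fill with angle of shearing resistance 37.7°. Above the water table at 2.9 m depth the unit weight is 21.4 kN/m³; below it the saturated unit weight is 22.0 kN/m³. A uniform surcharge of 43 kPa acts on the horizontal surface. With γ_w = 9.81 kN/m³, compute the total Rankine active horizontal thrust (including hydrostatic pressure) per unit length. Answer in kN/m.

320 kN/m

K_a = tan²(45° − φ/2) = 0.2411.
γ' = 22.0 − 9.81 = 12.19 kN/m³. h₂ = H − d_w = 4.8 m.
σ'_h: at surface K_a·q = 10.37; at WT K_a(q+γd_w) = 25.33; at base K_a(q+γd_w+γ'h₂) = 39.43 kPa.
P₁ = ½(10.37+25.33)×2.9 = 51.75; P₂ = ½(25.33+39.43)×4.8 = 155.4; P_w = ½γ_w h₂² = 113.0.
Total = 51.75+155.4+113.0 = 320.2 kN/m.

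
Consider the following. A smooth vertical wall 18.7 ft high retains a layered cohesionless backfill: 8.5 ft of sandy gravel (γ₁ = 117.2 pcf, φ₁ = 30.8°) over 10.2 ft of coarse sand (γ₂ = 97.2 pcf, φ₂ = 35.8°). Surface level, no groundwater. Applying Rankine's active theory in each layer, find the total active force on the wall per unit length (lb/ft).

5350 lb/ft

K_a1 = tan²(45°−30.8°/2) = 0.3227; K_a2 = tan²(45°−35.8°/2) = 0.2619.
Layer 1: σ at base = K_a1 γ₁ h₁ = 321.5 psf; P₁ = ½×321.5×8.5 = 1366.
Layer 2: σ_v at top = γ₁h₁ = 996.2; σ_h top = K_a2×996.2 = 260.9; σ_h base = K_a2×(996.2+97.2×10.2) = 520.5.
P₂ = ½(260.9+520.5)×10.2 = 3985. Total P_a = 1366+3985 = 5351 lb/ft.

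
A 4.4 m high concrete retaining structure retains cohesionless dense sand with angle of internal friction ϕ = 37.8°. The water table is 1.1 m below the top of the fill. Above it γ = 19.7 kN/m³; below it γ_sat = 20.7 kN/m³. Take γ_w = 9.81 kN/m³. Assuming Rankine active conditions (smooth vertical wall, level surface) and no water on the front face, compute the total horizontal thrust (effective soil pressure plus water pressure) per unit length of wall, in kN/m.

K_a = tan²(45° − φ/2) = 0.2400.
γ' = 20.7 − 9.81 = 10.89 kN/m³. Depth below WT = 3.3 m.
σ'_h at WT = K_a γ d_w = 5.201 kPa; at base = 5.201 + K_a γ' × 3.3 = 13.83 kPa.
P₁ (0–1.1 m) = ½×5.201×1.1 = 2.860. P₂ (1.1–4.4 m) = ½(5.201+13.83)×3.3 = 31.39.
P_w = ½ γ_w h₂² = 0.5×9.81×3.3² = 53.42. Total = 2.860+31.39+53.42 = 87.67 kN/m.

87.7 kN/m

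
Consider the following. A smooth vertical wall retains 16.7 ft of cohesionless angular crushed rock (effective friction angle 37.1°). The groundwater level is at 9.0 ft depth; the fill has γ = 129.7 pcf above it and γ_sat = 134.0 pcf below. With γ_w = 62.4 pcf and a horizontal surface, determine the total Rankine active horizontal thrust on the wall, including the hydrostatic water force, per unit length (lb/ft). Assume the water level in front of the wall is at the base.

K_a = tan²(45° − φ/2) = 0.2475.
γ' = 134.0 − 62.4 = 71.60 pcf. Depth below WT = 7.7 ft.
σ'_h at WT = K_a γ d_w = 288.9 psf; at base = 288.9 + K_a γ' × 7.7 = 425.4 psf.
P₁ (0–9.0 ft) = ½×288.9×9.0 = 1300. P₂ (9.0–16.7 ft) = ½(288.9+425.4)×7.7 = 2750.
P_w = ½ γ_w h₂² = 0.5×62.4×7.7² = 1850. Total = 1300+2750+1850 = 5900 lb/ft.

5900 lb/ft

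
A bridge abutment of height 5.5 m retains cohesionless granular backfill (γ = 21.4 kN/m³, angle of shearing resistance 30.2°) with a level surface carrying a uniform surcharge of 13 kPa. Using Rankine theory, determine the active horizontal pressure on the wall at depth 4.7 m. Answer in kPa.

37.6 kPa

K_a = (1 − sin φ)/(1 + sin φ) = 0.3307.
σ_v = γz + q = 21.4 × 4.7 + 13 = 113.6 kPa.
σ_h = K_a σ_v = 0.3307 × 113.6 = 37.56 kPa.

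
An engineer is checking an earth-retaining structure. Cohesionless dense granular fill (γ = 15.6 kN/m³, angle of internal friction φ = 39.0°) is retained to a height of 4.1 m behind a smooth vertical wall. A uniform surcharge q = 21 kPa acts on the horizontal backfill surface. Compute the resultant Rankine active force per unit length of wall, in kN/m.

49.4 kN/m

K_a = tan²(45° − φ/2) = 0.2275.
Soil triangle: ½ K_a γ H² = 0.5×0.2275×15.6×4.1² = 29.83 kN/m.
Surcharge rectangle: K_a q H = 0.2275×21×4.1 = 19.59 kN/m.
Total = 29.83 + 19.59 = 49.42 kN/m.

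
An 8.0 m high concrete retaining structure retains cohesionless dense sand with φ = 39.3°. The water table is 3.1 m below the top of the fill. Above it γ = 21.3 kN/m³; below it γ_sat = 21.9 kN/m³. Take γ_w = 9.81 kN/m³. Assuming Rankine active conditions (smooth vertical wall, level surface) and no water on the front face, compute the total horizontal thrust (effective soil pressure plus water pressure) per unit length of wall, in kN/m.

246 kN/m

K_a = tan²(45° − φ/2) = 0.2245.
γ' = 21.9 − 9.81 = 12.09 kN/m³. Depth below WT = 4.9 m.
σ'_h at WT = K_a γ d_w = 14.82 kPa; at base = 14.82 + K_a γ' × 4.9 = 28.12 kPa.
P₁ (0–3.1 m) = ½×14.82×3.1 = 22.97. P₂ (3.1–8.0 m) = ½(14.82+28.12)×4.9 = 105.2.
P_w = ½ γ_w h₂² = 0.5×9.81×4.9² = 117.8. Total = 22.97+105.2+117.8 = 245.9 kN/m.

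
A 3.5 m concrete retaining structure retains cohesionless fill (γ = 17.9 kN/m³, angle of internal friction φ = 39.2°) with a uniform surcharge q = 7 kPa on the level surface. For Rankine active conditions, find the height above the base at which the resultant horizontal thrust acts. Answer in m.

1.27 m

K_a = 0.2255.
Triangular part P₁ = ½K_aγH² = 24.72 at H/3 = 1.167 m; rectangular part P₂ = K_a q H = 5.524 at H/2 = 1.750 m.
ȳ = (P₁·1.167 + P₂·1.750)/(P₁+P₂) = 1.273 m.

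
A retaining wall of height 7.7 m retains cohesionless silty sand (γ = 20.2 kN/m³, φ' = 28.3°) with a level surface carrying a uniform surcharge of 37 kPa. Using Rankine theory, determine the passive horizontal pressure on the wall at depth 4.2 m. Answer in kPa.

K_p = (1 + sin φ)/(1 − sin φ) = 2.803.
σ_v = γz + q = 20.2 × 4.2 + 37 = 121.8 kPa.
σ_h = K_p σ_v = 2.803 × 121.8 = 341.5 kPa.

342 kPa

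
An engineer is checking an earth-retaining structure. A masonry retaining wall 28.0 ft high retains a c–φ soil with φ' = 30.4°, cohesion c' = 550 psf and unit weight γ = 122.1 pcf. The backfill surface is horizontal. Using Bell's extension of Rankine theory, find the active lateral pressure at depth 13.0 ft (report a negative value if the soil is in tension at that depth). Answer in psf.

-109 psf

K_a = (1 − sin φ)/(1 + sin φ) = 0.3280.
σ_a = K_a γ z − 2c√K_a = 0.3280×122.1×13.0 − 2×550×0.5727 = -109.4 psf.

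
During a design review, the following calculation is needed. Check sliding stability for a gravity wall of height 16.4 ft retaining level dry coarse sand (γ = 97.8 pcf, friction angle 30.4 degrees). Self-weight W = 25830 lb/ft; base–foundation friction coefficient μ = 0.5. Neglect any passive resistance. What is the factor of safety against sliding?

K_a = tan²(45° − 30.4°/2) = 0.3280.
P_a = ½K_aγH² = 0.5×0.3280×97.8×16.4² = 4314 lb/ft, acting at H/3 = 5.467 ft above the base.
FS_sliding = μW / P_a = 0.5×25830 / 4314 = 2.994.

2.99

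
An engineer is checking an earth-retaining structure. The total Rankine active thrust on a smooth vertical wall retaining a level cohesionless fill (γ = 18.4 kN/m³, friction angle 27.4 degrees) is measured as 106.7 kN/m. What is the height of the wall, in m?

K_a = 0.3697. P_a = ½ K_a γ H² ⇒ H = √(2P_a/(K_a γ)).
H = √(2×106.7/(0.3697×18.4)) = 5.601 m.

5.60 m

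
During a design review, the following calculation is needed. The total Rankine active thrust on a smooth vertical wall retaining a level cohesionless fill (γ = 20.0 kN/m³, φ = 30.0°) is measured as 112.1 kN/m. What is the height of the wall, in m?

K_a = 0.3333. P_a = ½ K_a γ H² ⇒ H = √(2P_a/(K_a γ)).
H = √(2×112.1/(0.3333×20.0)) = 5.799 m.

5.80 m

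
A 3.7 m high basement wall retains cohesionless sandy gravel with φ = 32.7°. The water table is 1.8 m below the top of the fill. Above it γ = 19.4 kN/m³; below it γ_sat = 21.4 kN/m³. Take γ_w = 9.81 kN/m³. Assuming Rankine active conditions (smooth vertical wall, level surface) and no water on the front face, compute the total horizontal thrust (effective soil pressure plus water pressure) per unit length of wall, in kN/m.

K_a = tan²(45° − φ/2) = 0.2985.
γ' = 21.4 − 9.81 = 11.59 kN/m³. Depth below WT = 1.9 m.
σ'_h at WT = K_a γ d_w = 10.42 kPa; at base = 10.42 + K_a γ' × 1.9 = 17.00 kPa.
P₁ (0–1.8 m) = ½×10.42×1.8 = 9.381. P₂ (1.8–3.7 m) = ½(10.42+17.00)×1.9 = 26.05.
P_w = ½ γ_w h₂² = 0.5×9.81×1.9² = 17.71. Total = 9.381+26.05+17.71 = 53.14 kN/m.

53.1 kN/m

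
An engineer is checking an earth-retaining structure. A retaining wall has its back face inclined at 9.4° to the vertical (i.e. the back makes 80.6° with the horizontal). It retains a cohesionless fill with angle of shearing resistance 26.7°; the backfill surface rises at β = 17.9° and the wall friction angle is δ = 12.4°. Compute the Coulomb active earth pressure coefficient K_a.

0.575

K_a = sin²(α+φ) / [sin²α · sin(α−δ) · (1 + √{sin(φ+δ)sin(φ−β) / (sin(α−δ)sin(α+β))})²].
With α = 80.6°, φ = 26.7°, δ = 12.4°, β = 17.9°: K_a = 0.5753.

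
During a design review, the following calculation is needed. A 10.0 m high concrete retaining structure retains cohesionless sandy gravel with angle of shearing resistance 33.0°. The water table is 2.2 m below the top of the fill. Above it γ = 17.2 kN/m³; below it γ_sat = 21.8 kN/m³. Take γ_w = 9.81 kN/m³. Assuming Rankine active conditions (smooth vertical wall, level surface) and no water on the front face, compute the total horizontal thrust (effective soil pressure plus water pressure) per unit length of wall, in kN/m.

K_a = tan²(45° − φ/2) = 0.2948.
γ' = 21.8 − 9.81 = 11.99 kN/m³. Depth below WT = 7.8 m.
σ'_h at WT = K_a γ d_w = 11.16 kPa; at base = 11.16 + K_a γ' × 7.8 = 38.73 kPa.
P₁ (0–2.2 m) = ½×11.16×2.2 = 12.27. P₂ (2.2–10.0 m) = ½(11.16+38.73)×7.8 = 194.5.
P_w = ½ γ_w h₂² = 0.5×9.81×7.8² = 298.4. Total = 12.27+194.5+298.4 = 505.2 kN/m.

505 kN/m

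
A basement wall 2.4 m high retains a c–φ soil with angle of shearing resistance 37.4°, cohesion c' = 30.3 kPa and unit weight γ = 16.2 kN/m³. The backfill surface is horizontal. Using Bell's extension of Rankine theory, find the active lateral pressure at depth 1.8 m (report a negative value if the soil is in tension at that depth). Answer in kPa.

-22.8 kPa

K_a = (1 − sin φ)/(1 + sin φ) = 0.2443.
σ_a = K_a γ z − 2c√K_a = 0.2443×16.2×1.8 − 2×30.3×0.4942 = -22.83 kPa.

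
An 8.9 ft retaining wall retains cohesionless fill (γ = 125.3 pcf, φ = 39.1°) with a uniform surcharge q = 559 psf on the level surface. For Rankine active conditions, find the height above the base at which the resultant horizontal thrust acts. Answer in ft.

3.71 ft

K_a = 0.2265.
Triangular part P₁ = ½K_aγH² = 1124 at H/3 = 2.967 ft; rectangular part P₂ = K_a q H = 1127 at H/2 = 4.450 ft.
ȳ = (P₁·2.967 + P₂·4.450)/(P₁+P₂) = 3.709 ft.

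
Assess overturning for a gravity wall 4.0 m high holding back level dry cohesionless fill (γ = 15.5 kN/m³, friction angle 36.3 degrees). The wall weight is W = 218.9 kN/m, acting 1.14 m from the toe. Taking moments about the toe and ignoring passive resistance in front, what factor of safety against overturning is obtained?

K_a = tan²(45° − 36.3°/2) = 0.2563.
P_a = ½K_aγH² = 0.5×0.2563×15.5×4.0² = 31.78 kN/m, acting at H/3 = 1.333 m above the base.
Overturning moment M_o = P_a × H/3 = 31.78 × 1.333 = 42.37.
Resisting moment M_r = W × 1.14 = 218.9 × 1.14 = 249.5.
FS_overturning = M_r/M_o = 249.5/42.37 = 5.890.

5.89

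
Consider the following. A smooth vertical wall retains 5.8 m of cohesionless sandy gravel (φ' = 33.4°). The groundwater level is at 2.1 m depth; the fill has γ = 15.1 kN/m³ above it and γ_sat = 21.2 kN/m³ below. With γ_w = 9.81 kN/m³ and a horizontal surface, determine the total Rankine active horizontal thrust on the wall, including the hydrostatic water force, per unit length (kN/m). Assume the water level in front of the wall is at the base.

K_a = tan²(45° − φ/2) = 0.2899.
γ' = 21.2 − 9.81 = 11.39 kN/m³. Depth below WT = 3.7 m.
σ'_h at WT = K_a γ d_w = 9.193 kPa; at base = 9.193 + K_a γ' × 3.7 = 21.41 kPa.
P₁ (0–2.1 m) = ½×9.193×2.1 = 9.653. P₂ (2.1–5.8 m) = ½(9.193+21.41)×3.7 = 56.62.
P_w = ½ γ_w h₂² = 0.5×9.81×3.7² = 67.15. Total = 9.653+56.62+67.15 = 133.4 kN/m.

133 kN/m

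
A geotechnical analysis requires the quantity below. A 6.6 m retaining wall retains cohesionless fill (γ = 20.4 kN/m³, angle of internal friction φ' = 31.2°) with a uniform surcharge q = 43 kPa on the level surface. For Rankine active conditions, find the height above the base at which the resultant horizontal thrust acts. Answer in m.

2.63 m

K_a = 0.3175.
Triangular part P₁ = ½K_aγH² = 141.1 at H/3 = 2.200 m; rectangular part P₂ = K_a q H = 90.11 at H/2 = 3.300 m.
ȳ = (P₁·2.200 + P₂·3.300)/(P₁+P₂) = 2.629 m.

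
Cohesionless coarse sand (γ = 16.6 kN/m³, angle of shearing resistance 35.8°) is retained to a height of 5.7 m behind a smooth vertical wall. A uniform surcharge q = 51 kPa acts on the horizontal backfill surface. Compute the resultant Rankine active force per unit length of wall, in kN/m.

K_a = tan²(45° − φ/2) = 0.2619.
Soil triangle: ½ K_a γ H² = 0.5×0.2619×16.6×5.7² = 70.62 kN/m.
Surcharge rectangle: K_a q H = 0.2619×51×5.7 = 76.12 kN/m.
Total = 70.62 + 76.12 = 146.7 kN/m.

147 kN/m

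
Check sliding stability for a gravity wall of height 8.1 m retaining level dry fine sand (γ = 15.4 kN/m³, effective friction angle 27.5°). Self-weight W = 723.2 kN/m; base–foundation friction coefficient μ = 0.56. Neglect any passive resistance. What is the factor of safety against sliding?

K_a = tan²(45° − 27.5°/2) = 0.3682.
P_a = ½K_aγH² = 0.5×0.3682×15.4×8.1² = 186.0 kN/m, acting at H/3 = 2.700 m above the base.
FS_sliding = μW / P_a = 0.56×723.2 / 186.0 = 2.177.

2.18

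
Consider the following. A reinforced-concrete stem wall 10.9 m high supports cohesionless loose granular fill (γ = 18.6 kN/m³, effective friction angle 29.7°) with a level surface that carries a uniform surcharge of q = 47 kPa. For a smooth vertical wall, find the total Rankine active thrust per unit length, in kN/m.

K_a = tan²(45° − φ/2) = 0.3374.
Soil triangle: ½ K_a γ H² = 0.5×0.3374×18.6×10.9² = 372.8 kN/m.
Surcharge rectangle: K_a q H = 0.3374×47×10.9 = 172.8 kN/m.
Total = 372.8 + 172.8 = 545.6 kN/m.

546 kN/m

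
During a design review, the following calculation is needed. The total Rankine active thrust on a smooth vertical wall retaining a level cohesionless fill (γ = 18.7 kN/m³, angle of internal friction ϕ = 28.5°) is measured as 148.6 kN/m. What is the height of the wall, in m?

6.70 m

K_a = 0.3540. P_a = ½ K_a γ H² ⇒ H = √(2P_a/(K_a γ)).
H = √(2×148.6/(0.3540×18.7)) = 6.701 m.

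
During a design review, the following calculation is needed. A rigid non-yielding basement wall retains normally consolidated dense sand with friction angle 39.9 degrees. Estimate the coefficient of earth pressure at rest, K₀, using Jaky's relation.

0.359

K₀ = 1 − sin φ' = 1 − sin 39.9° = 0.3586.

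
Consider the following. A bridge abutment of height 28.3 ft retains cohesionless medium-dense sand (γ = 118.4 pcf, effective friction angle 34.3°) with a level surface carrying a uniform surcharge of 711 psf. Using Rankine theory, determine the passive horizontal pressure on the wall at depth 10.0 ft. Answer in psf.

K_p = (1 + sin φ)/(1 − sin φ) = 3.582.
σ_v = γz + q = 118.4 × 10.0 + 711 = 1895 psf.
σ_h = K_p σ_v = 3.582 × 1895 = 6788 psf.

6790 psf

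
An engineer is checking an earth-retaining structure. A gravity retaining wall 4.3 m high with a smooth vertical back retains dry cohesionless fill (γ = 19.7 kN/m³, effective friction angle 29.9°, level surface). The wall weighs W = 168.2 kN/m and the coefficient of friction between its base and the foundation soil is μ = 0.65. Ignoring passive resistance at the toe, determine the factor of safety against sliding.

K_a = tan²(45° − 29.9°/2) = 0.3347.
P_a = ½K_aγH² = 0.5×0.3347×19.7×4.3² = 60.95 kN/m, acting at H/3 = 1.433 m above the base.
FS_sliding = μW / P_a = 0.65×168.2 / 60.95 = 1.794.

1.79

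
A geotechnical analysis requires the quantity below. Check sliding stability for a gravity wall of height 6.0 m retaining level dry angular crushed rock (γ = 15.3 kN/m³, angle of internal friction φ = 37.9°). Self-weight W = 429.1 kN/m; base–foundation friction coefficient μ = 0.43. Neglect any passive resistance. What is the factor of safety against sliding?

2.80

K_a = tan²(45° − 37.9°/2) = 0.2389.
P_a = ½K_aγH² = 0.5×0.2389×15.3×6.0² = 65.80 kN/m, acting at H/3 = 2.000 m above the base.
FS_sliding = μW / P_a = 0.43×429.1 / 65.80 = 2.804.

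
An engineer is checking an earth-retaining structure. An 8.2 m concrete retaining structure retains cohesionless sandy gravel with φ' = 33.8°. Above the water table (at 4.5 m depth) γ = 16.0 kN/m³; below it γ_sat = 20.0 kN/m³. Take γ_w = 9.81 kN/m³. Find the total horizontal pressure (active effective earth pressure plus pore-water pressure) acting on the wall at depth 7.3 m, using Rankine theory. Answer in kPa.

56.1 kPa

K_a = (1 − sin φ)/(1 + sin φ) = 0.2851.
γ' = 20.0 − 9.81 = 10.19 kN/m³.
Effective vertical stress at 7.3 m: σ'_v = 16.0×4.5 + 10.19×2.80 = 100.5 kPa.
σ'_h = K_a σ'_v = 0.2851 × 100.5 = 28.66 kPa; u = γ_w × 2.80 = 27.47 kPa.
Total σ_h = 28.66 + 27.47 = 56.13 kPa.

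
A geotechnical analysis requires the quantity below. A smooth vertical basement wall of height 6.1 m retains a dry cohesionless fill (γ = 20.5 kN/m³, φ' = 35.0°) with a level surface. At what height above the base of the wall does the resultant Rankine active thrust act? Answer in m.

2.03 m

K_a = 0.2710.
The pressure distribution is triangular, so the resultant acts at H/3 above the base = 6.1/3 = 2.033 m.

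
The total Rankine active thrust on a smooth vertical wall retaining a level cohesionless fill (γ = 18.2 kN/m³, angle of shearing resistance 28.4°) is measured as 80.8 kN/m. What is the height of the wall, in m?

5.00 m

K_a = 0.3554. P_a = ½ K_a γ H² ⇒ H = √(2P_a/(K_a γ)).
H = √(2×80.8/(0.3554×18.2)) = 4.999 m.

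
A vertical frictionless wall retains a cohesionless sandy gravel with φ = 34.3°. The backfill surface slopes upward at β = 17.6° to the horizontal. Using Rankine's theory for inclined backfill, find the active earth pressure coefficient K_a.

K_a = cos β · (cos β − √(cos²β − cos²φ)) / (cos β + √(cos²β − cos²φ)).
cos β = 0.9532, cos φ = 0.8261, √(cos²β − cos²φ) = 0.4755.
K_a = 0.9532 × (0.9532 − 0.4755)/(0.9532 + 0.4755) = 0.3187.

0.319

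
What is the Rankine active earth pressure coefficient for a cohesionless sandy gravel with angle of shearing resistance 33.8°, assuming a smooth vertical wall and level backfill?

K_a = (1 − sin φ)/(1 + sin φ) = (1 − sin 33.8°)/(1 + sin 33.8°) = 0.2851.

0.285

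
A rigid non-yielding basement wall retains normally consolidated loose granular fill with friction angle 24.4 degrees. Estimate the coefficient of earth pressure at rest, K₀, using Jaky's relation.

0.587

K₀ = 1 − sin φ' = 1 − sin 24.4° = 0.5869.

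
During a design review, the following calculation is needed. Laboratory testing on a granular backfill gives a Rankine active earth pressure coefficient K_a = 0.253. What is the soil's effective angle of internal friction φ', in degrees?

K_a = tan²(45° − φ/2) ⇒ 45° − φ/2 = arctan(√0.253) = 26.70°.
φ = 2(45° − 26.70°) = 36.60°.

36.6°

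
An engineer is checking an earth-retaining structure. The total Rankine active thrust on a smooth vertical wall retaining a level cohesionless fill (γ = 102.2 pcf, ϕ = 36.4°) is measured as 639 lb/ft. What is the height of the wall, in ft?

7.00 ft

K_a = 0.2552. P_a = ½ K_a γ H² ⇒ H = √(2P_a/(K_a γ)).
H = √(2×639/(0.2552×102.2)) = 7.001 ft.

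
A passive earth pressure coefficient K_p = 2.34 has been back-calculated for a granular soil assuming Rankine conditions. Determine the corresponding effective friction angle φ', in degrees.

K_p = (1+sin φ)/(1−sin φ) ⇒ sin φ = (K_p − 1)/(K_p + 1) = 0.4012.
φ = arcsin(0.4012) = 23.65°.

23.7°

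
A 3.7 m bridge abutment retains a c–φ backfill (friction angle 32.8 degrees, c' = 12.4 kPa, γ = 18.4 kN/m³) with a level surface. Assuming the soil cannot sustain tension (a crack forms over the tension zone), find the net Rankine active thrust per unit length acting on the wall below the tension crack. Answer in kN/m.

4.12 kN/m

K_a = 0.2973; √K_a = 0.5452.
Tension-crack depth z_c = 2c/(γ√K_a) = 2×12.4/(18.4×0.5452) = 2.472 m.
σ_a at base = K_a γ H − 2c√K_a = 0.2973×18.4×3.7 − 2×12.4×0.5452 = 6.716 kPa.
P_a = ½ × 6.716 × (H − z_c) = 0.5×6.716×1.228 = 4.123 kN/m.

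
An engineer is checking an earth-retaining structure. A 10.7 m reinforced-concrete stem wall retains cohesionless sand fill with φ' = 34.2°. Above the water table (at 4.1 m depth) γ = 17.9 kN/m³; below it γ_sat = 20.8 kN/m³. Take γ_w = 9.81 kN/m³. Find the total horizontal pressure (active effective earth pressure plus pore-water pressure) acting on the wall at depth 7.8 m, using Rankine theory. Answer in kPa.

68.3 kPa

K_a = (1 − sin φ)/(1 + sin φ) = 0.2803.
γ' = 20.8 − 9.81 = 10.99 kN/m³.
Effective vertical stress at 7.8 m: σ'_v = 17.9×4.1 + 10.99×3.70 = 114.1 kPa.
σ'_h = K_a σ'_v = 0.2803 × 114.1 = 31.97 kPa; u = γ_w × 3.70 = 36.30 kPa.
Total σ_h = 31.97 + 36.30 = 68.27 kPa.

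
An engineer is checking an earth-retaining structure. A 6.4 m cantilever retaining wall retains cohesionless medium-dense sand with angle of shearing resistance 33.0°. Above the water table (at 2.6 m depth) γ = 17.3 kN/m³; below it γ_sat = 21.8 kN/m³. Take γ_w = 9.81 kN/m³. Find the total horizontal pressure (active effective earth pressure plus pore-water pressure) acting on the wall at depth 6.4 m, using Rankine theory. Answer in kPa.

64.0 kPa

K_a = (1 − sin φ)/(1 + sin φ) = 0.2948.
γ' = 21.8 − 9.81 = 11.99 kN/m³.
Effective vertical stress at 6.4 m: σ'_v = 17.3×2.6 + 11.99×3.80 = 90.54 kPa.
σ'_h = K_a σ'_v = 0.2948 × 90.54 = 26.69 kPa; u = γ_w × 3.80 = 37.28 kPa.
Total σ_h = 26.69 + 37.28 = 63.97 kPa.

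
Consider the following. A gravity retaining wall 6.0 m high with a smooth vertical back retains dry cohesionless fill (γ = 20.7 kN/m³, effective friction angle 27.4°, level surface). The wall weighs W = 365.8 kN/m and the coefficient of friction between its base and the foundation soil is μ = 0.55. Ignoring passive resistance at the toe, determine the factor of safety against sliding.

K_a = tan²(45° − 27.4°/2) = 0.3697.
P_a = ½K_aγH² = 0.5×0.3697×20.7×6.0² = 137.7 kN/m, acting at H/3 = 2.000 m above the base.
FS_sliding = μW / P_a = 0.55×365.8 / 137.7 = 1.461.

1.46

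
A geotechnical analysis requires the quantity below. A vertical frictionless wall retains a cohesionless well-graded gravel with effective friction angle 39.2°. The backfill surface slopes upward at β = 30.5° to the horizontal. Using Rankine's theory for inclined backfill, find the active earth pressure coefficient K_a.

K_a = cos β · (cos β − √(cos²β − cos²φ)) / (cos β + √(cos²β − cos²φ)).
cos β = 0.8616, cos φ = 0.7749, √(cos²β − cos²φ) = 0.3767.
K_a = 0.8616 × (0.8616 − 0.3767)/(0.8616 + 0.3767) = 0.3375.

0.337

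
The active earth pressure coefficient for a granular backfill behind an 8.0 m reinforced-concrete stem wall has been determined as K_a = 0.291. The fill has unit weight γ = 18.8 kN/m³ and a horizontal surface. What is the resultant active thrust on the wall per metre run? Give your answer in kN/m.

175 kN/m

P = ½ K_a γ H² = 0.5 × 0.291 × 18.8 × 8.0² = 175.1 kN/m.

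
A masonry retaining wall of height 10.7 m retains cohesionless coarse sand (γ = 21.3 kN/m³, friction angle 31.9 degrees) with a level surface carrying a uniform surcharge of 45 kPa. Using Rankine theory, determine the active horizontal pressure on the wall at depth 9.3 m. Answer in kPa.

75.0 kPa

K_a = (1 − sin φ)/(1 + sin φ) = 0.3085.
σ_v = γz + q = 21.3 × 9.3 + 45 = 243.1 kPa.
σ_h = K_a σ_v = 0.3085 × 243.1 = 75.00 kPa.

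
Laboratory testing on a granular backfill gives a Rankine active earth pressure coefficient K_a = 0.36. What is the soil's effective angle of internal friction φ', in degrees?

28.1°

K_a = tan²(45° − φ/2) ⇒ 45° − φ/2 = arctan(√0.36) = 30.96°.
φ = 2(45° − 30.96°) = 28.07°.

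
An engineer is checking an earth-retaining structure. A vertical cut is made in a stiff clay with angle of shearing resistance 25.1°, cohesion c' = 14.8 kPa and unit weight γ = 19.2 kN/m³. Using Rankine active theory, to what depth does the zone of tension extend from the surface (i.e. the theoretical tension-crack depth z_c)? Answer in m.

K_a = tan²(45° − 25.1°/2) = 0.4043; √K_a = 0.6358.
The active pressure is zero where K_a γ z = 2c√K_a, so z_c = 2c/(γ√K_a) = 2×14.8/(19.2×0.6358) = 2.425 m.

2.42 m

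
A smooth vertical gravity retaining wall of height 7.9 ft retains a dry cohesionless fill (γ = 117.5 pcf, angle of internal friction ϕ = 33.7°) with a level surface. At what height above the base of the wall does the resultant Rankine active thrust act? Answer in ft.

K_a = 0.2863.
The pressure distribution is triangular, so the resultant acts at H/3 above the base = 7.9/3 = 2.633 ft.

2.63 ft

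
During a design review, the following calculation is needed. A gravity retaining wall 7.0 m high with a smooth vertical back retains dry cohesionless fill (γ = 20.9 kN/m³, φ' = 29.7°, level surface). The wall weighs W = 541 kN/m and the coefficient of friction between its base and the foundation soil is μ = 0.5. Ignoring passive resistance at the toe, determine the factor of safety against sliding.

K_a = tan²(45° − 29.7°/2) = 0.3374.
P_a = ½K_aγH² = 0.5×0.3374×20.9×7.0² = 172.8 kN/m, acting at H/3 = 2.333 m above the base.
FS_sliding = μW / P_a = 0.5×541 / 172.8 = 1.566.

1.57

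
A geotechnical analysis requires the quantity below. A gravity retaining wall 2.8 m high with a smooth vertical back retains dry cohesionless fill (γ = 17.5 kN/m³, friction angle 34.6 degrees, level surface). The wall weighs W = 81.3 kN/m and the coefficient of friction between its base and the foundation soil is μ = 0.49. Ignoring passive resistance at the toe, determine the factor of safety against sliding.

2.11

K_a = tan²(45° − 34.6°/2) = 0.2756.
P_a = ½K_aγH² = 0.5×0.2756×17.5×2.8² = 18.91 kN/m, acting at H/3 = 0.9333 m above the base.
FS_sliding = μW / P_a = 0.49×81.3 / 18.91 = 2.107.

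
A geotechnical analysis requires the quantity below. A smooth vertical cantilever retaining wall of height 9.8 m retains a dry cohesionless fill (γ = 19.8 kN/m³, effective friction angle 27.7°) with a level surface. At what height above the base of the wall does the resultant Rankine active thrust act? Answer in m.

K_a = 0.3653.
The pressure distribution is triangular, so the resultant acts at H/3 above the base = 9.8/3 = 3.267 m.

3.27 m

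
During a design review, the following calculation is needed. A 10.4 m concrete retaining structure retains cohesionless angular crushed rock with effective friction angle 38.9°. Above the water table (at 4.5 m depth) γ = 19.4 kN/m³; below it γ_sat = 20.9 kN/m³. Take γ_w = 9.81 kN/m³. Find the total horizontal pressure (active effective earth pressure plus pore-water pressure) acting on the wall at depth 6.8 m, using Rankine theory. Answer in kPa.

K_a = (1 − sin φ)/(1 + sin φ) = 0.2285.
γ' = 20.9 − 9.81 = 11.09 kN/m³.
Effective vertical stress at 6.8 m: σ'_v = 19.4×4.5 + 11.09×2.30 = 112.8 kPa.
σ'_h = K_a σ'_v = 0.2285 × 112.8 = 25.78 kPa; u = γ_w × 2.30 = 22.56 kPa.
Total σ_h = 25.78 + 22.56 = 48.34 kPa.

48.3 kPa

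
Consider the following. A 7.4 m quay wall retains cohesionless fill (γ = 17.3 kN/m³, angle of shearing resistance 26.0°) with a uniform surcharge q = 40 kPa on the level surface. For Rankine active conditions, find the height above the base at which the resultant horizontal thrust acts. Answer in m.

2.94 m

K_a = 0.3905.
Triangular part P₁ = ½K_aγH² = 185.0 at H/3 = 2.467 m; rectangular part P₂ = K_a q H = 115.6 at H/2 = 3.700 m.
ȳ = (P₁·2.467 + P₂·3.700)/(P₁+P₂) = 2.941 m.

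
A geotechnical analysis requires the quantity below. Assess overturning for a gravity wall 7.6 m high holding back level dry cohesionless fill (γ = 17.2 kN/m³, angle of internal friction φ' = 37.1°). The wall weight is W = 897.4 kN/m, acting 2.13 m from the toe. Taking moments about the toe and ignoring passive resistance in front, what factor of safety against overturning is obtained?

K_a = tan²(45° − 37.1°/2) = 0.2475.
P_a = ½K_aγH² = 0.5×0.2475×17.2×7.6² = 122.9 kN/m, acting at H/3 = 2.533 m above the base.
Overturning moment M_o = P_a × H/3 = 122.9 × 2.533 = 311.5.
Resisting moment M_r = W × 2.13 = 897.4 × 2.13 = 1911.
FS_overturning = M_r/M_o = 1911/311.5 = 6.137.

6.14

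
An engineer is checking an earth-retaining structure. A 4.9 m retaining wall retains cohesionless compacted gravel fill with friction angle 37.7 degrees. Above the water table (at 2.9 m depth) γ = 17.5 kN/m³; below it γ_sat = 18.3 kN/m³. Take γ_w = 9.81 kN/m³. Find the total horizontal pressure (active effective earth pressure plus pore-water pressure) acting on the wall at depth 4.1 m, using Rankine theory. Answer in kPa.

26.5 kPa

K_a = (1 − sin φ)/(1 + sin φ) = 0.2411.
γ' = 18.3 − 9.81 = 8.490 kN/m³.
Effective vertical stress at 4.1 m: σ'_v = 17.5×2.9 + 8.490×1.20 = 60.94 kPa.
σ'_h = K_a σ'_v = 0.2411 × 60.94 = 14.69 kPa; u = γ_w × 1.20 = 11.77 kPa.
Total σ_h = 14.69 + 11.77 = 26.46 kPa.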